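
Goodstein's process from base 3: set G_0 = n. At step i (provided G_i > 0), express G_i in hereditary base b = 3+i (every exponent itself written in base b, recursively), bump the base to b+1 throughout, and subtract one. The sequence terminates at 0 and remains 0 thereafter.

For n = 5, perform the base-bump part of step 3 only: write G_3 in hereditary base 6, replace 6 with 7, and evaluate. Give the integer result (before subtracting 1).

step 0: 5 = 3 + 2; sub 4 for 3: 4 + 2; = 6; G_1 = 6−1 = 5
step 1: 5 = 4 + 1; sub 5 for 4: 5 + 1; = 6; G_2 = 6−1 = 5
step 2: 5 = 5; sub 6 for 5: 6; = 6; G_3 = 6−1 = 5
step 3: 5 = 5; sub 7 for 6: 5; = 5; G_4 = 5−1 = 4

5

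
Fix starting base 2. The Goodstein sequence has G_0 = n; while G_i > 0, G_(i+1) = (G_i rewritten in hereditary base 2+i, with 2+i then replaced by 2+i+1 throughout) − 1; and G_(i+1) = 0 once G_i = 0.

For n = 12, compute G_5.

5764910

G_0 = 12. HB_2(12) = 2^(2 + 1) + 2^2. Bump = 108. G_1 = 107.
G_1 = 107. HB_3(107) = 3^(3 + 1) + 2·3^2 + 2·3 + 2. Bump = 1066. G_2 = 1065.
G_2 = 1065. HB_4(1065) = 4^(4 + 1) + 2·4^2 + 2·4 + 1. Bump = 15686. G_3 = 15685.
G_3 = 15685. HB_5(15685) = 5^(5 + 1) + 2·5^2 + 2·5. Bump = 280020. G_4 = 280019.
G_4 = 280019. HB_6(280019) = 6^(6 + 1) + 2·6^2 + 6 + 5. Bump = 5764911. G_5 = 5764910.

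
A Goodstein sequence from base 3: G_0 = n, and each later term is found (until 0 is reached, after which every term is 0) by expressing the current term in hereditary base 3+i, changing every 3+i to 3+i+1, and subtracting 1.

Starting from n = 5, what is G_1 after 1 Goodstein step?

5

base 3: 5 = 3 + 2; at 4: 4 + 2 = 6; next = 5
base 4: 5 = 4 + 1; at 5: 5 + 1 = 6; next = 5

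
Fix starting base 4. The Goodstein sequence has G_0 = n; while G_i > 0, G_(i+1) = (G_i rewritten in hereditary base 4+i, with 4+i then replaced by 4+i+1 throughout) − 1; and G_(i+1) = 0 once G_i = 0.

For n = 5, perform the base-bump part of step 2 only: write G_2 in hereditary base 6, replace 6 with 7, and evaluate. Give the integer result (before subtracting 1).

base 4: 5 = 4 + 1; at 5: 5 + 1 = 6; next = 5
base 5: 5 = 5; at 6: 6 = 6; next = 5
base 6: 5 = 5; at 7: 5 = 5; next = 4

5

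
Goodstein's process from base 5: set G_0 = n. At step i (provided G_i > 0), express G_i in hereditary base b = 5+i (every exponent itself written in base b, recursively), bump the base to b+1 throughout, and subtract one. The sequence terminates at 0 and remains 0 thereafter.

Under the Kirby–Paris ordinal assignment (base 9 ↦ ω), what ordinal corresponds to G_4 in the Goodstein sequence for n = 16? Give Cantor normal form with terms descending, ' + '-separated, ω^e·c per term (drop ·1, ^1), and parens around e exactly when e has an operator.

ω·2 + 4

step 0: 16 = 3·5 + 1; sub 6 for 5: 3·6 + 1; = 19; G_1 = 19−1 = 18
step 1: 18 = 3·6; sub 7 for 6: 3·7; = 21; G_2 = 21−1 = 20
step 2: 20 = 2·7 + 6; sub 8 for 7: 2·8 + 6; = 22; G_3 = 22−1 = 21
step 3: 21 = 2·8 + 5; sub 9 for 8: 2·9 + 5; = 23; G_4 = 23−1 = 22
step 4: 22 = 2·9 + 4; sub 10 for 9: 2·10 + 4; = 24; G_5 = 24−1 = 23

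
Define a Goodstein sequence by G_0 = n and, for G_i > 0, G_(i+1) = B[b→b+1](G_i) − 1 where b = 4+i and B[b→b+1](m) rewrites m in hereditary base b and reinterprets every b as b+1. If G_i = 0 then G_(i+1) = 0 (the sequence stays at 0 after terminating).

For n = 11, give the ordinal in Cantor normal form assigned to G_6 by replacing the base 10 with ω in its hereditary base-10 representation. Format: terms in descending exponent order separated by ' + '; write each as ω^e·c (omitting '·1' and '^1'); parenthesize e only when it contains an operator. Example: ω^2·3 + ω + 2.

G_0=11  [base 4] 2·4 + 3  →[4↦5]→  2·5 + 3 = 13  −1 ⇒ G_1=12
G_1=12  [base 5] 2·5 + 2  →[5↦6]→  2·6 + 2 = 14  −1 ⇒ G_2=13
G_2=13  [base 6] 2·6 + 1  →[6↦7]→  2·7 + 1 = 15  −1 ⇒ G_3=14
G_3=14  [base 7] 2·7  →[7↦8]→  2·8 = 16  −1 ⇒ G_4=15
G_4=15  [base 8] 8 + 7  →[8↦9]→  9 + 7 = 16  −1 ⇒ G_5=15
G_5=15  [base 9] 9 + 6  →[9↦10]→  10 + 6 = 16  −1 ⇒ G_6=15
G_6=15  [base 10] 10 + 5  →[10↦11]→  11 + 5 = 16  −1 ⇒ G_7=15

ω + 5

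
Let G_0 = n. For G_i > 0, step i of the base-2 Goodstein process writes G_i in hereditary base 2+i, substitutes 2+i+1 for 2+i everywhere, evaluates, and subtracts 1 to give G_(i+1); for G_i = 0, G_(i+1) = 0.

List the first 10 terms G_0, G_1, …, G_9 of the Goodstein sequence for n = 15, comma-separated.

15, 111, 1283, 18752, 326593, 6588344, 150994943, 3524450280, 100077777775, 3138578427934

base 2: 15 = 2^(2 + 1) + 2^2 + 2 + 1; at 3: 3^(3 + 1) + 3^3 + 3 + 1 = 112; next = 111
base 3: 111 = 3^(3 + 1) + 3^3 + 3; at 4: 4^(4 + 1) + 4^4 + 4 = 1284; next = 1283
base 4: 1283 = 4^(4 + 1) + 4^4 + 3; at 5: 5^(5 + 1) + 5^5 + 3 = 18753; next = 18752
base 5: 18752 = 5^(5 + 1) + 5^5 + 2; at 6: 6^(6 + 1) + 6^6 + 2 = 326594; next = 326593
base 6: 326593 = 6^(6 + 1) + 6^6 + 1; at 7: 7^(7 + 1) + 7^7 + 1 = 6588345; next = 6588344
base 7: 6588344 = 7^(7 + 1) + 7^7; at 8: 8^(8 + 1) + 8^8 = 150994944; next = 150994943
base 8: 150994943 = 8^(8 + 1) + 7·8^7 + 7·8^6 + 7·8^5 + 7·8^4 + 7·8^3 + 7·8^2 + 7·8 + 7; at 9: 9^(9 + 1) + 7·9^7 + 7·9^6 + 7·9^5 + 7·9^4 + 7·9^3 + 7·9^2 + 7·9 + 7 = 3524450281; next = 3524450280
base 9: 3524450280 = 9^(9 + 1) + 7·9^7 + 7·9^6 + 7·9^5 + 7·9^4 + 7·9^3 + 7·9^2 + 7·9 + 6; at 10: 10^(10 + 1) + 7·10^7 + 7·10^6 + 7·10^5 + 7·10^4 + 7·10^3 + 7·10^2 + 7·10 + 6 = 100077777776; next = 100077777775
base 10: 100077777775 = 10^(10 + 1) + 7·10^7 + 7·10^6 + 7·10^5 + 7·10^4 + 7·10^3 + 7·10^2 + 7·10 + 5; at 11: 11^(11 + 1) + 7·11^7 + 7·11^6 + 7·11^5 + 7·11^4 + 7·11^3 + 7·11^2 + 7·11 + 5 = 3138578427935; next = 3138578427934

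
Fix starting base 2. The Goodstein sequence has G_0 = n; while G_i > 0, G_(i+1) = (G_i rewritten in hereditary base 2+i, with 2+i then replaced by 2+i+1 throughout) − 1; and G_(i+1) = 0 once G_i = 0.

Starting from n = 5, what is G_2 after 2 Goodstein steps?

255

5 —HB2→ 2^2 + 1 —bump→ 3^3 + 1 = 28 —(−1)→ 27
27 —HB3→ 3^3 —bump→ 4^4 = 256 —(−1)→ 255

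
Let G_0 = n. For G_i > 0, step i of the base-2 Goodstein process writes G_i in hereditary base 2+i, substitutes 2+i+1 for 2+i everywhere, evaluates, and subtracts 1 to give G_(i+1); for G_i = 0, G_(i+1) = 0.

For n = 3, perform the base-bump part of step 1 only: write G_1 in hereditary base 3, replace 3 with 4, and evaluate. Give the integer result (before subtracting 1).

4

(0) 3|_2 = 2 + 1 ↦ 3 + 1|_3 = 4 ⇒ 3
(1) 3|_3 = 3 ↦ 4|_4 = 4 ⇒ 3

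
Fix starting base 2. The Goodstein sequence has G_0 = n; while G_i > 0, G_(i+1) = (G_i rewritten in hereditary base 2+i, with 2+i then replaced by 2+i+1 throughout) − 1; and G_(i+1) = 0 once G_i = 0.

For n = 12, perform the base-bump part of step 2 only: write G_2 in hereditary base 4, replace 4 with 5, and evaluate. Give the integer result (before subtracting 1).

G_0=12  [base 2] 2^(2 + 1) + 2^2  →[2↦3]→  3^(3 + 1) + 3^3 = 108  −1 ⇒ G_1=107
G_1=107  [base 3] 3^(3 + 1) + 2·3^2 + 2·3 + 2  →[3↦4]→  4^(4 + 1) + 2·4^2 + 2·4 + 2 = 1066  −1 ⇒ G_2=1065
G_2=1065  [base 4] 4^(4 + 1) + 2·4^2 + 2·4 + 1  →[4↦5]→  5^(5 + 1) + 2·5^2 + 2·5 + 1 = 15686  −1 ⇒ G_3=15685

15686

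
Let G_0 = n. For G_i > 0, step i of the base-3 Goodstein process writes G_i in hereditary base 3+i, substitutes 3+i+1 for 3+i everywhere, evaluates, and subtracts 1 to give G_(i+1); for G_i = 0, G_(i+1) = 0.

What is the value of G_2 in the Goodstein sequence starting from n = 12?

G_0=12  [base 3] 3^2 + 3  →[3↦4]→  4^2 + 4 = 20  −1 ⇒ G_1=19
G_1=19  [base 4] 4^2 + 3  →[4↦5]→  5^2 + 3 = 28  −1 ⇒ G_2=27
G_2=27  [base 5] 5^2 + 2  →[5↦6]→  6^2 + 2 = 38  −1 ⇒ G_3=37

27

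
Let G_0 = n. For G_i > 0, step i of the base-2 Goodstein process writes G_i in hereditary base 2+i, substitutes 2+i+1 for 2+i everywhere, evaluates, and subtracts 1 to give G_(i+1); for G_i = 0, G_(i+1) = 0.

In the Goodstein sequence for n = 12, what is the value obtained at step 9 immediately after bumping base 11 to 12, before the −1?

i=0: 12 = 2^(2 + 1) + 2^2 (b=2); 2→3: 3^(3 + 1) + 3^3 = 108; 108−1 = 107
i=1: 107 = 3^(3 + 1) + 2·3^2 + 2·3 + 2 (b=3); 3→4: 4^(4 + 1) + 2·4^2 + 2·4 + 2 = 1066; 1066−1 = 1065
i=2: 1065 = 4^(4 + 1) + 2·4^2 + 2·4 + 1 (b=4); 4→5: 5^(5 + 1) + 2·5^2 + 2·5 + 1 = 15686; 15686−1 = 15685
i=3: 15685 = 5^(5 + 1) + 2·5^2 + 2·5 (b=5); 5→6: 6^(6 + 1) + 2·6^2 + 2·6 = 280020; 280020−1 = 280019
i=4: 280019 = 6^(6 + 1) + 2·6^2 + 6 + 5 (b=6); 6→7: 7^(7 + 1) + 2·7^2 + 7 + 5 = 5764911; 5764911−1 = 5764910
i=5: 5764910 = 7^(7 + 1) + 2·7^2 + 7 + 4 (b=7); 7→8: 8^(8 + 1) + 2·8^2 + 8 + 4 = 134217868; 134217868−1 = 134217867
i=6: 134217867 = 8^(8 + 1) + 2·8^2 + 8 + 3 (b=8); 8→9: 9^(9 + 1) + 2·9^2 + 9 + 3 = 3486784575; 3486784575−1 = 3486784574
i=7: 3486784574 = 9^(9 + 1) + 2·9^2 + 9 + 2 (b=9); 9→10: 10^(10 + 1) + 2·10^2 + 10 + 2 = 100000000212; 100000000212−1 = 100000000211
i=8: 100000000211 = 10^(10 + 1) + 2·10^2 + 10 + 1 (b=10); 10→11: 11^(11 + 1) + 2·11^2 + 11 + 1 = 3138428376975; 3138428376975−1 = 3138428376974

106993205379372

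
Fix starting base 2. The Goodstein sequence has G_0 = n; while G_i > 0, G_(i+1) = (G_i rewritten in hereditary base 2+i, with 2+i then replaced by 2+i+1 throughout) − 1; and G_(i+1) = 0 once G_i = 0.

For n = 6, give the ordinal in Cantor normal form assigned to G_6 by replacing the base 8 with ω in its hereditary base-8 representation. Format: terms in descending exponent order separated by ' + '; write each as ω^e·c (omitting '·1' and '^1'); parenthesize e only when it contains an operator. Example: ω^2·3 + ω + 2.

base 2: 6 = 2^2 + 2; at 3: 3^3 + 3 = 30; next = 29
base 3: 29 = 3^3 + 2; at 4: 4^4 + 2 = 258; next = 257
base 4: 257 = 4^4 + 1; at 5: 5^5 + 1 = 3126; next = 3125
base 5: 3125 = 5^5; at 6: 6^6 = 46656; next = 46655
base 6: 46655 = 5·6^5 + 5·6^4 + 5·6^3 + 5·6^2 + 5·6 + 5; at 7: 5·7^5 + 5·7^4 + 5·7^3 + 5·7^2 + 5·7 + 5 = 98040; next = 98039
base 7: 98039 = 5·7^5 + 5·7^4 + 5·7^3 + 5·7^2 + 5·7 + 4; at 8: 5·8^5 + 5·8^4 + 5·8^3 + 5·8^2 + 5·8 + 4 = 187244; next = 187243
base 8: 187243 = 5·8^5 + 5·8^4 + 5·8^3 + 5·8^2 + 5·8 + 3; at 9: 5·9^5 + 5·9^4 + 5·9^3 + 5·9^2 + 5·9 + 3 = 332148; next = 332147

ω^5·5 + ω^4·5 + ω^3·5 + ω^2·5 + ω·5 + 3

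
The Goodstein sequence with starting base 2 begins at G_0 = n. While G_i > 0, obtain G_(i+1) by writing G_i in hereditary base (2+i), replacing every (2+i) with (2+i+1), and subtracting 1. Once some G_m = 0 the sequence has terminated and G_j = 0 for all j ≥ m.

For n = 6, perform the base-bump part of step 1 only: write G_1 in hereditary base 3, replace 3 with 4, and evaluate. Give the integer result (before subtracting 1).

258

i=0: 6 = 2^2 + 2 (b=2); 2→3: 3^3 + 3 = 30; 30−1 = 29
i=1: 29 = 3^3 + 2 (b=3); 3→4: 4^4 + 2 = 258; 258−1 = 257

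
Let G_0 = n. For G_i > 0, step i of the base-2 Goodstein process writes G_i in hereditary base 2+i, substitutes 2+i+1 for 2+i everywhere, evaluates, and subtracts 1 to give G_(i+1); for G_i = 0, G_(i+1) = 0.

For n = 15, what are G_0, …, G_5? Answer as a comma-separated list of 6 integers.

15, 111, 1283, 18752, 326593, 6588344

15 —HB2→ 2^(2 + 1) + 2^2 + 2 + 1 —bump→ 3^(3 + 1) + 3^3 + 3 + 1 = 112 —(−1)→ 111
111 —HB3→ 3^(3 + 1) + 3^3 + 3 —bump→ 4^(4 + 1) + 4^4 + 4 = 1284 —(−1)→ 1283
1283 —HB4→ 4^(4 + 1) + 4^4 + 3 —bump→ 5^(5 + 1) + 5^5 + 3 = 18753 —(−1)→ 18752
18752 —HB5→ 5^(5 + 1) + 5^5 + 2 —bump→ 6^(6 + 1) + 6^6 + 2 = 326594 —(−1)→ 326593
326593 —HB6→ 6^(6 + 1) + 6^6 + 1 —bump→ 7^(7 + 1) + 7^7 + 1 = 6588345 —(−1)→ 6588344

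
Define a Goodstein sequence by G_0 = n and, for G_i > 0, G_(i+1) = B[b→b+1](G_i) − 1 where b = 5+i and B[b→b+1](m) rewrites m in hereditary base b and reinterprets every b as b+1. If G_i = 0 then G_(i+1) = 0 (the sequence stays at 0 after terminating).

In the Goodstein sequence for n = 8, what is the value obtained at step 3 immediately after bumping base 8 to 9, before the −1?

i=0: 8 = 5 + 3 (b=5); 5→6: 6 + 3 = 9; 9−1 = 8
i=1: 8 = 6 + 2 (b=6); 6→7: 7 + 2 = 9; 9−1 = 8
i=2: 8 = 7 + 1 (b=7); 7→8: 8 + 1 = 9; 9−1 = 8
i=3: 8 = 8 (b=8); 8→9: 9 = 9; 9−1 = 8

9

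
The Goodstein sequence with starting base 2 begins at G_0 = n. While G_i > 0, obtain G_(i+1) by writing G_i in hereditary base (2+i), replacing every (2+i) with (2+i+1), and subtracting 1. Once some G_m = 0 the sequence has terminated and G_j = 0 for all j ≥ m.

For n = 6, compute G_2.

6 —HB2→ 2^2 + 2 —bump→ 3^3 + 3 = 30 —(−1)→ 29
29 —HB3→ 3^3 + 2 —bump→ 4^4 + 2 = 258 —(−1)→ 257
257 —HB4→ 4^4 + 1 —bump→ 5^5 + 1 = 3126 —(−1)→ 3125

257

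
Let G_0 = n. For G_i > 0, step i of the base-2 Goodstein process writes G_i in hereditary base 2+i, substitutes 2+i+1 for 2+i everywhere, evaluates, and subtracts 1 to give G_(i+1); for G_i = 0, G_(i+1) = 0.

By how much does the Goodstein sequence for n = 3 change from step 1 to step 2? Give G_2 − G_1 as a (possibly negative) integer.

i=0: 3 = 2 + 1 (b=2); 2→3: 3 + 1 = 4; 4−1 = 3
i=1: 3 = 3 (b=3); 3→4: 4 = 4; 4−1 = 3

0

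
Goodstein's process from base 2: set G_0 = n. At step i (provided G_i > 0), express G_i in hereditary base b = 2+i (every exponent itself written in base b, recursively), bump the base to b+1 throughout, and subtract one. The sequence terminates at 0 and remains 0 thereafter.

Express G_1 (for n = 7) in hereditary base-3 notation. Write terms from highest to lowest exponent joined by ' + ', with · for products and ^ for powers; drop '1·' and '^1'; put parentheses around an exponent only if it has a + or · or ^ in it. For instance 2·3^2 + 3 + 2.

base 2: 7 = 2^2 + 2 + 1; at 3: 3^3 + 3 + 1 = 31; next = 30
base 3: 30 = 3^3 + 3; at 4: 4^4 + 4 = 260; next = 259

3^3 + 3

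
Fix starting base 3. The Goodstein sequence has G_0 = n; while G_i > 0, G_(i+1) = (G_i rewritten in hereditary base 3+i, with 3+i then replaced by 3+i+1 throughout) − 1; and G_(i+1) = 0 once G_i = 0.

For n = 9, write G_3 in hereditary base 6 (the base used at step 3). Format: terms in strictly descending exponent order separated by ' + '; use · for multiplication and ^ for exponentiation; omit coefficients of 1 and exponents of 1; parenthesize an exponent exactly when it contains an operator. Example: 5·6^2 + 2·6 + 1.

(0) 9|_3 = 3^2 ↦ 4^2|_4 = 16 ⇒ 15
(1) 15|_4 = 3·4 + 3 ↦ 3·5 + 3|_5 = 18 ⇒ 17
(2) 17|_5 = 3·5 + 2 ↦ 3·6 + 2|_6 = 20 ⇒ 19

3·6 + 1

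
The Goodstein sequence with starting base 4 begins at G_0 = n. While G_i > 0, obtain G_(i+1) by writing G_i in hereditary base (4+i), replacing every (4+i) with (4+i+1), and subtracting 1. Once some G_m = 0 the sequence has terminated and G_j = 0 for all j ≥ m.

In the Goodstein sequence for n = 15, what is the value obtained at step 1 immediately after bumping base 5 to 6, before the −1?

base 4: 15 = 3·4 + 3; at 5: 3·5 + 3 = 18; next = 17
base 5: 17 = 3·5 + 2; at 6: 3·6 + 2 = 20; next = 19

20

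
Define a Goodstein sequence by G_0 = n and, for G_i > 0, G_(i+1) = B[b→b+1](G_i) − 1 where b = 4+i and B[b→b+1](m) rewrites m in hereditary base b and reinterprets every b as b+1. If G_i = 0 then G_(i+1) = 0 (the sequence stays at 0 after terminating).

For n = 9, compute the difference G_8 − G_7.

0

[0] 9 ≡ 2·4 + 1 (base 4). Lift 5: 11. −1: 10.
[1] 10 ≡ 2·5 (base 5). Lift 6: 12. −1: 11.
[2] 11 ≡ 6 + 5 (base 6). Lift 7: 12. −1: 11.
[3] 11 ≡ 7 + 4 (base 7). Lift 8: 12. −1: 11.
[4] 11 ≡ 8 + 3 (base 8). Lift 9: 12. −1: 11.
[5] 11 ≡ 9 + 2 (base 9). Lift 10: 12. −1: 11.
[6] 11 ≡ 10 + 1 (base 10). Lift 11: 12. −1: 11.
[7] 11 ≡ 11 (base 11). Lift 12: 12. −1: 11.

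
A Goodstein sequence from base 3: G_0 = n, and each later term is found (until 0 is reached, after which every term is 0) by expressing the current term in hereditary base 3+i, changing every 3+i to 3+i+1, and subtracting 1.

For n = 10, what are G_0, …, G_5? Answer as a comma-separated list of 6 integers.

10, 16, 24, 27, 30, 33

G_0 = 10. HB_3(10) = 3^2 + 1. Bump = 17. G_1 = 16.
G_1 = 16. HB_4(16) = 4^2. Bump = 25. G_2 = 24.
G_2 = 24. HB_5(24) = 4·5 + 4. Bump = 28. G_3 = 27.
G_3 = 27. HB_6(27) = 4·6 + 3. Bump = 31. G_4 = 30.
G_4 = 30. HB_7(30) = 4·7 + 2. Bump = 34. G_5 = 33.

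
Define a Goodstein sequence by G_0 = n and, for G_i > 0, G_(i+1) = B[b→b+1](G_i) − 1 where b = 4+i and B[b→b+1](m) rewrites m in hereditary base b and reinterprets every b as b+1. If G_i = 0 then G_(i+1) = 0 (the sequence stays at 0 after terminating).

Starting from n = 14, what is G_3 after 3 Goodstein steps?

G_0 = 14. HB_4(14) = 3·4 + 2. Bump = 17. G_1 = 16.
G_1 = 16. HB_5(16) = 3·5 + 1. Bump = 19. G_2 = 18.
G_2 = 18. HB_6(18) = 3·6. Bump = 21. G_3 = 20.
G_3 = 20. HB_7(20) = 2·7 + 6. Bump = 22. G_4 = 21.

20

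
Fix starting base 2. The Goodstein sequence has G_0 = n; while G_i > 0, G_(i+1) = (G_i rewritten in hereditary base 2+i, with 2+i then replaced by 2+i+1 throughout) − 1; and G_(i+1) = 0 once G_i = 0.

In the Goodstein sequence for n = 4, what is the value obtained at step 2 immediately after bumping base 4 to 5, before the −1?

61

4 —HB2→ 2^2 —bump→ 3^3 = 27 —(−1)→ 26
26 —HB3→ 2·3^2 + 2·3 + 2 —bump→ 2·4^2 + 2·4 + 2 = 42 —(−1)→ 41
41 —HB4→ 2·4^2 + 2·4 + 1 —bump→ 2·5^2 + 2·5 + 1 = 61 —(−1)→ 60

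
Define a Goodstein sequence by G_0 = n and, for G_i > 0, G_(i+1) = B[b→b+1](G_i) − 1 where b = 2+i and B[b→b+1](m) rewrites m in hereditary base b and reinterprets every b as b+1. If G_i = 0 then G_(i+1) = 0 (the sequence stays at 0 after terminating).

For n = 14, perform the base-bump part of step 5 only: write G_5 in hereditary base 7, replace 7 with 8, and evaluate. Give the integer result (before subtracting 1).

134404972

G_0 = 14. HB_2(14) = 2^(2 + 1) + 2^2 + 2. Bump = 111. G_1 = 110.
G_1 = 110. HB_3(110) = 3^(3 + 1) + 3^3 + 2. Bump = 1282. G_2 = 1281.
G_2 = 1281. HB_4(1281) = 4^(4 + 1) + 4^4 + 1. Bump = 18751. G_3 = 18750.
G_3 = 18750. HB_5(18750) = 5^(5 + 1) + 5^5. Bump = 326592. G_4 = 326591.
G_4 = 326591. HB_6(326591) = 6^(6 + 1) + 5·6^5 + 5·6^4 + 5·6^3 + 5·6^2 + 5·6 + 5. Bump = 5862841. G_5 = 5862840.
G_5 = 5862840. HB_7(5862840) = 7^(7 + 1) + 5·7^5 + 5·7^4 + 5·7^3 + 5·7^2 + 5·7 + 4. Bump = 134404972. G_6 = 134404971.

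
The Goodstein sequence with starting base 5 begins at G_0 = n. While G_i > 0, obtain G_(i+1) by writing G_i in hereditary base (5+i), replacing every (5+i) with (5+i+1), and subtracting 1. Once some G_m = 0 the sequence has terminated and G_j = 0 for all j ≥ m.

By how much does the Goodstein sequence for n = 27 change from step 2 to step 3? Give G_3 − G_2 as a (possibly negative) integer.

(0) 27|_5 = 5^2 + 2 ↦ 6^2 + 2|_6 = 38 ⇒ 37
(1) 37|_6 = 6^2 + 1 ↦ 7^2 + 1|_7 = 50 ⇒ 49
(2) 49|_7 = 7^2 ↦ 8^2|_8 = 64 ⇒ 63

14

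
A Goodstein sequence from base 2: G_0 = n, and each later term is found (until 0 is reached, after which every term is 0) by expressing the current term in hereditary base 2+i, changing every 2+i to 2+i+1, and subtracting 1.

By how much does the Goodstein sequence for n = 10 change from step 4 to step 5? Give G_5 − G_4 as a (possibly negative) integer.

3935819

step 0: 10 = 2^(2 + 1) + 2; sub 3 for 2: 3^(3 + 1) + 3; = 84; G_1 = 84−1 = 83
step 1: 83 = 3^(3 + 1) + 2; sub 4 for 3: 4^(4 + 1) + 2; = 1026; G_2 = 1026−1 = 1025
step 2: 1025 = 4^(4 + 1) + 1; sub 5 for 4: 5^(5 + 1) + 1; = 15626; G_3 = 15626−1 = 15625
step 3: 15625 = 5^(5 + 1); sub 6 for 5: 6^(6 + 1); = 279936; G_4 = 279936−1 = 279935
step 4: 279935 = 5·6^6 + 5·6^5 + 5·6^4 + 5·6^3 + 5·6^2 + 5·6 + 5; sub 7 for 6: 5·7^7 + 5·7^5 + 5·7^4 + 5·7^3 + 5·7^2 + 5·7 + 5; = 4215755; G_5 = 4215755−1 = 4215754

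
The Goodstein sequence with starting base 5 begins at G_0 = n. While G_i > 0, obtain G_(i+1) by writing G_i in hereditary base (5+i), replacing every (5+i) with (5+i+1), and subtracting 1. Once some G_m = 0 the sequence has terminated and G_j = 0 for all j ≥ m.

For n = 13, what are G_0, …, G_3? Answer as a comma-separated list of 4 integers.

13, 14, 15, 16

[0] 13 ≡ 2·5 + 3 (base 5). Lift 6: 15. −1: 14.
[1] 14 ≡ 2·6 + 2 (base 6). Lift 7: 16. −1: 15.
[2] 15 ≡ 2·7 + 1 (base 7). Lift 8: 17. −1: 16.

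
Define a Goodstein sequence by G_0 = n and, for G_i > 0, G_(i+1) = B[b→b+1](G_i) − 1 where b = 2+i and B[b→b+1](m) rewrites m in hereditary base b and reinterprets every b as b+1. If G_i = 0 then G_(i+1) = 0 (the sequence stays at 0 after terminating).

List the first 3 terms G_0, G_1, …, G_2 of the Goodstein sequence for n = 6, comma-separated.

6, 29, 257

i=0: 6 = 2^2 + 2 (b=2); 2→3: 3^3 + 3 = 30; 30−1 = 29
i=1: 29 = 3^3 + 2 (b=3); 3→4: 4^4 + 2 = 258; 258−1 = 257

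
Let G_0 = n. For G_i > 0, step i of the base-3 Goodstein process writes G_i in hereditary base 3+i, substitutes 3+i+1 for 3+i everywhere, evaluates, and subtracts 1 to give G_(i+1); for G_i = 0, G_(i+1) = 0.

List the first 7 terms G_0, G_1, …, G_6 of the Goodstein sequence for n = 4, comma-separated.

4, 4, 4, 3, 2, 1, 0

4 —HB3→ 3 + 1 —bump→ 4 + 1 = 5 —(−1)→ 4
4 —HB4→ 4 —bump→ 5 = 5 —(−1)→ 4
4 —HB5→ 4 —bump→ 4 = 4 —(−1)→ 3
3 —HB6→ 3 —bump→ 3 = 3 —(−1)→ 2
2 —HB7→ 2 —bump→ 2 = 2 —(−1)→ 1
1 —HB8→ 1 —bump→ 1 = 1 —(−1)→ 0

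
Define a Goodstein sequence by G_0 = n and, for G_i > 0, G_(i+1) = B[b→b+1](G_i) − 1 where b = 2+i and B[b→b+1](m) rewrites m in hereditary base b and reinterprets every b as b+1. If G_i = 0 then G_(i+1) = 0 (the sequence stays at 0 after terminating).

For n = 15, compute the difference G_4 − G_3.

307841

i=0: 15 = 2^(2 + 1) + 2^2 + 2 + 1 (b=2); 2→3: 3^(3 + 1) + 3^3 + 3 + 1 = 112; 112−1 = 111
i=1: 111 = 3^(3 + 1) + 3^3 + 3 (b=3); 3→4: 4^(4 + 1) + 4^4 + 4 = 1284; 1284−1 = 1283
i=2: 1283 = 4^(4 + 1) + 4^4 + 3 (b=4); 4→5: 5^(5 + 1) + 5^5 + 3 = 18753; 18753−1 = 18752
i=3: 18752 = 5^(5 + 1) + 5^5 + 2 (b=5); 5→6: 6^(6 + 1) + 6^6 + 2 = 326594; 326594−1 = 326593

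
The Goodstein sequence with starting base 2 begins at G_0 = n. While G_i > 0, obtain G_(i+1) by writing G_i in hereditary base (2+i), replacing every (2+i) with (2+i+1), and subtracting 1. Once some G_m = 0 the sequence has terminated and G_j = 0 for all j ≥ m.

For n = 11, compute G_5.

11 —HB2→ 2^(2 + 1) + 2 + 1 —bump→ 3^(3 + 1) + 3 + 1 = 85 —(−1)→ 84
84 —HB3→ 3^(3 + 1) + 3 —bump→ 4^(4 + 1) + 4 = 1028 —(−1)→ 1027
1027 —HB4→ 4^(4 + 1) + 3 —bump→ 5^(5 + 1) + 3 = 15628 —(−1)→ 15627
15627 —HB5→ 5^(5 + 1) + 2 —bump→ 6^(6 + 1) + 2 = 279938 —(−1)→ 279937
279937 —HB6→ 6^(6 + 1) + 1 —bump→ 7^(7 + 1) + 1 = 5764802 —(−1)→ 5764801

5764801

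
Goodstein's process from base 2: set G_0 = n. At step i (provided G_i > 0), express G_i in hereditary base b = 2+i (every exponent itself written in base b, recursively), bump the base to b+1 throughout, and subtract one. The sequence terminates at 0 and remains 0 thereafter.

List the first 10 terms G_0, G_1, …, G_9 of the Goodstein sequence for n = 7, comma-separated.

7, 30, 259, 3127, 46657, 823543, 16777215, 37665879, 77777775, 150051213

7 —HB2→ 2^2 + 2 + 1 —bump→ 3^3 + 3 + 1 = 31 —(−1)→ 30
30 —HB3→ 3^3 + 3 —bump→ 4^4 + 4 = 260 —(−1)→ 259
259 —HB4→ 4^4 + 3 —bump→ 5^5 + 3 = 3128 —(−1)→ 3127
3127 —HB5→ 5^5 + 2 —bump→ 6^6 + 2 = 46658 —(−1)→ 46657
46657 —HB6→ 6^6 + 1 —bump→ 7^7 + 1 = 823544 —(−1)→ 823543
823543 —HB7→ 7^7 —bump→ 8^8 = 16777216 —(−1)→ 16777215
16777215 —HB8→ 7·8^7 + 7·8^6 + 7·8^5 + 7·8^4 + 7·8^3 + 7·8^2 + 7·8 + 7 —bump→ 7·9^7 + 7·9^6 + 7·9^5 + 7·9^4 + 7·9^3 + 7·9^2 + 7·9 + 7 = 37665880 —(−1)→ 37665879
37665879 —HB9→ 7·9^7 + 7·9^6 + 7·9^5 + 7·9^4 + 7·9^3 + 7·9^2 + 7·9 + 6 —bump→ 7·10^7 + 7·10^6 + 7·10^5 + 7·10^4 + 7·10^3 + 7·10^2 + 7·10 + 6 = 77777776 —(−1)→ 77777775
77777775 —HB10→ 7·10^7 + 7·10^6 + 7·10^5 + 7·10^4 + 7·10^3 + 7·10^2 + 7·10 + 5 —bump→ 7·11^7 + 7·11^6 + 7·11^5 + 7·11^4 + 7·11^3 + 7·11^2 + 7·11 + 5 = 150051214 —(−1)→ 150051213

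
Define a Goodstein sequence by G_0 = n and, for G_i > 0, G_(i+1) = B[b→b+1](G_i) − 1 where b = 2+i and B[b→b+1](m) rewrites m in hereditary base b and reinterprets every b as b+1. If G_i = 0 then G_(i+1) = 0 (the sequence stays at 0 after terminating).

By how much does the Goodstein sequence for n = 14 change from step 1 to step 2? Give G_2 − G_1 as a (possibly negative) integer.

1171

i=0: 14 = 2^(2 + 1) + 2^2 + 2 (b=2); 2→3: 3^(3 + 1) + 3^3 + 3 = 111; 111−1 = 110
i=1: 110 = 3^(3 + 1) + 3^3 + 2 (b=3); 3→4: 4^(4 + 1) + 4^4 + 2 = 1282; 1282−1 = 1281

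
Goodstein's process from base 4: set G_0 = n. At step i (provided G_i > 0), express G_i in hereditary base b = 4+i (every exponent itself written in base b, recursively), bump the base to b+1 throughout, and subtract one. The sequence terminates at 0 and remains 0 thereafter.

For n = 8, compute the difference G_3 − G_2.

i=0: 8 = 2·4 (b=4); 4→5: 2·5 = 10; 10−1 = 9
i=1: 9 = 5 + 4 (b=5); 5→6: 6 + 4 = 10; 10−1 = 9
i=2: 9 = 6 + 3 (b=6); 6→7: 7 + 3 = 10; 10−1 = 9

0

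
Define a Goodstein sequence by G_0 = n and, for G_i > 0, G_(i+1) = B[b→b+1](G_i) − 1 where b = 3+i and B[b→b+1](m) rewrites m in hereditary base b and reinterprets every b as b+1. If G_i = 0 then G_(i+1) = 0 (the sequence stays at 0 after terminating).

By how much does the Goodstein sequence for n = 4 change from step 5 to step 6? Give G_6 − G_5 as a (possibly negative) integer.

G_0 = 4. HB_3(4) = 3 + 1. Bump = 5. G_1 = 4.
G_1 = 4. HB_4(4) = 4. Bump = 5. G_2 = 4.
G_2 = 4. HB_5(4) = 4. Bump = 4. G_3 = 3.
G_3 = 3. HB_6(3) = 3. Bump = 3. G_4 = 2.
G_4 = 2. HB_7(2) = 2. Bump = 2. G_5 = 1.
G_5 = 1. HB_8(1) = 1. Bump = 1. G_6 = 0.

-1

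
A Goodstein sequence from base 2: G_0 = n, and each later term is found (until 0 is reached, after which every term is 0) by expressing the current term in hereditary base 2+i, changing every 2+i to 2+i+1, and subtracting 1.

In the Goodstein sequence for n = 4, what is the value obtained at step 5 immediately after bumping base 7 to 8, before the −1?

140

G_0=4  [base 2] 2^2  →[2↦3]→  3^3 = 27  −1 ⇒ G_1=26
G_1=26  [base 3] 2·3^2 + 2·3 + 2  →[3↦4]→  2·4^2 + 2·4 + 2 = 42  −1 ⇒ G_2=41
G_2=41  [base 4] 2·4^2 + 2·4 + 1  →[4↦5]→  2·5^2 + 2·5 + 1 = 61  −1 ⇒ G_3=60
G_3=60  [base 5] 2·5^2 + 2·5  →[5↦6]→  2·6^2 + 2·6 = 84  −1 ⇒ G_4=83
G_4=83  [base 6] 2·6^2 + 6 + 5  →[6↦7]→  2·7^2 + 7 + 5 = 110  −1 ⇒ G_5=109
G_5=109  [base 7] 2·7^2 + 7 + 4  →[7↦8]→  2·8^2 + 8 + 4 = 140  −1 ⇒ G_6=139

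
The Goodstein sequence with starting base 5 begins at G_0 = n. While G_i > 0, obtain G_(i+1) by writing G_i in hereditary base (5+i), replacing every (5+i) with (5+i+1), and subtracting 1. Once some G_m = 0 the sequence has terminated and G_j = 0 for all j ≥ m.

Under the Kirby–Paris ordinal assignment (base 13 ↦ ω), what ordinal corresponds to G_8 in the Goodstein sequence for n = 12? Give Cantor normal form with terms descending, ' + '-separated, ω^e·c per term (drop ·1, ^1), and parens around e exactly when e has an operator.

base 5: 12 = 2·5 + 2; at 6: 2·6 + 2 = 14; next = 13
base 6: 13 = 2·6 + 1; at 7: 2·7 + 1 = 15; next = 14
base 7: 14 = 2·7; at 8: 2·8 = 16; next = 15
base 8: 15 = 8 + 7; at 9: 9 + 7 = 16; next = 15
base 9: 15 = 9 + 6; at 10: 10 + 6 = 16; next = 15
base 10: 15 = 10 + 5; at 11: 11 + 5 = 16; next = 15
base 11: 15 = 11 + 4; at 12: 12 + 4 = 16; next = 15
base 12: 15 = 12 + 3; at 13: 13 + 3 = 16; next = 15

ω + 2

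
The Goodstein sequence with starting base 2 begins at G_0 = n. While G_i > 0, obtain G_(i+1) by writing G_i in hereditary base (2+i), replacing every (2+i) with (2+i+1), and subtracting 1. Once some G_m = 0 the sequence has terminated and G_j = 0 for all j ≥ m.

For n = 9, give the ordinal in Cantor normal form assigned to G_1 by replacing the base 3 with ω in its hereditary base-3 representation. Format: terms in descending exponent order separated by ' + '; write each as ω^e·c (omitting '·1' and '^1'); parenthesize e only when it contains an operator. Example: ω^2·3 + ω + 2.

ω^(ω + 1)

9 —HB2→ 2^(2 + 1) + 1 —bump→ 3^(3 + 1) + 1 = 82 —(−1)→ 81
81 —HB3→ 3^(3 + 1) —bump→ 4^(4 + 1) = 1024 —(−1)→ 1023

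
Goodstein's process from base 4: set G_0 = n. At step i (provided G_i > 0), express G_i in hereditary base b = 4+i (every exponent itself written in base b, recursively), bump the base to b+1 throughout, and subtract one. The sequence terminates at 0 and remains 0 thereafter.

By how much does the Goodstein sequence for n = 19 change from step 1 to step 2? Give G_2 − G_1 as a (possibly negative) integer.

step 0: 19 = 4^2 + 3; sub 5 for 4: 5^2 + 3; = 28; G_1 = 28−1 = 27
step 1: 27 = 5^2 + 2; sub 6 for 5: 6^2 + 2; = 38; G_2 = 38−1 = 37

10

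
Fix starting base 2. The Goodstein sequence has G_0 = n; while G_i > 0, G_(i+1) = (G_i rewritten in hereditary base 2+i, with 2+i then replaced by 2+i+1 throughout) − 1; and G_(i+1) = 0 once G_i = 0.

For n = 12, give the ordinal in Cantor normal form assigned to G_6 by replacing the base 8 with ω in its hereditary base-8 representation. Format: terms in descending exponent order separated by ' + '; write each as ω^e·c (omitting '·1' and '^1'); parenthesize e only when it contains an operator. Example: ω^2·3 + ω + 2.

G_0=12  [base 2] 2^(2 + 1) + 2^2  →[2↦3]→  3^(3 + 1) + 3^3 = 108  −1 ⇒ G_1=107
G_1=107  [base 3] 3^(3 + 1) + 2·3^2 + 2·3 + 2  →[3↦4]→  4^(4 + 1) + 2·4^2 + 2·4 + 2 = 1066  −1 ⇒ G_2=1065
G_2=1065  [base 4] 4^(4 + 1) + 2·4^2 + 2·4 + 1  →[4↦5]→  5^(5 + 1) + 2·5^2 + 2·5 + 1 = 15686  −1 ⇒ G_3=15685
G_3=15685  [base 5] 5^(5 + 1) + 2·5^2 + 2·5  →[5↦6]→  6^(6 + 1) + 2·6^2 + 2·6 = 280020  −1 ⇒ G_4=280019
G_4=280019  [base 6] 6^(6 + 1) + 2·6^2 + 6 + 5  →[6↦7]→  7^(7 + 1) + 2·7^2 + 7 + 5 = 5764911  −1 ⇒ G_5=5764910
G_5=5764910  [base 7] 7^(7 + 1) + 2·7^2 + 7 + 4  →[7↦8]→  8^(8 + 1) + 2·8^2 + 8 + 4 = 134217868  −1 ⇒ G_6=134217867
G_6=134217867  [base 8] 8^(8 + 1) + 2·8^2 + 8 + 3  →[8↦9]→  9^(9 + 1) + 2·9^2 + 9 + 3 = 3486784575  −1 ⇒ G_7=3486784574

ω^(ω + 1) + ω^2·2 + ω + 3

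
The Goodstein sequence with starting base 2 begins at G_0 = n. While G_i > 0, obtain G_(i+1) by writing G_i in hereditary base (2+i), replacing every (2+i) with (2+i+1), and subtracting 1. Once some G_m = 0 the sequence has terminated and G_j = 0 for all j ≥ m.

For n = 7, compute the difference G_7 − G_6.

G_0 = 7. HB_2(7) = 2^2 + 2 + 1. Bump = 31. G_1 = 30.
G_1 = 30. HB_3(30) = 3^3 + 3. Bump = 260. G_2 = 259.
G_2 = 259. HB_4(259) = 4^4 + 3. Bump = 3128. G_3 = 3127.
G_3 = 3127. HB_5(3127) = 5^5 + 2. Bump = 46658. G_4 = 46657.
G_4 = 46657. HB_6(46657) = 6^6 + 1. Bump = 823544. G_5 = 823543.
G_5 = 823543. HB_7(823543) = 7^7. Bump = 16777216. G_6 = 16777215.
G_6 = 16777215. HB_8(16777215) = 7·8^7 + 7·8^6 + 7·8^5 + 7·8^4 + 7·8^3 + 7·8^2 + 7·8 + 7. Bump = 37665880. G_7 = 37665879.

20888664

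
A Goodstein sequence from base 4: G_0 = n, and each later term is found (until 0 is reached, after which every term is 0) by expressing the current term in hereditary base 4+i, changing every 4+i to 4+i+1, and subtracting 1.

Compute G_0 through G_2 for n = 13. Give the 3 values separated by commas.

G_0 = 13. HB_4(13) = 3·4 + 1. Bump = 16. G_1 = 15.
G_1 = 15. HB_5(15) = 3·5. Bump = 18. G_2 = 17.

13, 15, 17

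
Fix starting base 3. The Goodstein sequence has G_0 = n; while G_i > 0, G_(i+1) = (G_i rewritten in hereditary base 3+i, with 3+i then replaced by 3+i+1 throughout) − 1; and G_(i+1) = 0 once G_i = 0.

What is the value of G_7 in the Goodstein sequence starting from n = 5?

1

(0) 5|_3 = 3 + 2 ↦ 4 + 2|_4 = 6 ⇒ 5
(1) 5|_4 = 4 + 1 ↦ 5 + 1|_5 = 6 ⇒ 5
(2) 5|_5 = 5 ↦ 6|_6 = 6 ⇒ 5
(3) 5|_6 = 5 ↦ 5|_7 = 5 ⇒ 4
(4) 4|_7 = 4 ↦ 4|_8 = 4 ⇒ 3
(5) 3|_8 = 3 ↦ 3|_9 = 3 ⇒ 2
(6) 2|_9 = 2 ↦ 2|_10 = 2 ⇒ 1
(7) 1|_10 = 1 ↦ 1|_11 = 1 ⇒ 0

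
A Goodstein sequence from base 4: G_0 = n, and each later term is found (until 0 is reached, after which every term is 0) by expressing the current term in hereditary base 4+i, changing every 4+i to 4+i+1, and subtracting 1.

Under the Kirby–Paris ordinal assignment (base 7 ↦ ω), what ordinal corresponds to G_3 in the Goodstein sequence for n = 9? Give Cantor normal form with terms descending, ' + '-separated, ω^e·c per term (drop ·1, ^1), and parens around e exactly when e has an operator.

(0) 9|_4 = 2·4 + 1 ↦ 2·5 + 1|_5 = 11 ⇒ 10
(1) 10|_5 = 2·5 ↦ 2·6|_6 = 12 ⇒ 11
(2) 11|_6 = 6 + 5 ↦ 7 + 5|_7 = 12 ⇒ 11
(3) 11|_7 = 7 + 4 ↦ 8 + 4|_8 = 12 ⇒ 11

ω + 4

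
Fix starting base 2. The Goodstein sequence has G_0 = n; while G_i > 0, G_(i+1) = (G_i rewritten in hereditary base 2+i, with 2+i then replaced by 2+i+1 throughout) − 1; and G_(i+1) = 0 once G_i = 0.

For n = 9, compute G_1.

81

[0] 9 ≡ 2^(2 + 1) + 1 (base 2). Lift 3: 82. −1: 81.
[1] 81 ≡ 3^(3 + 1) (base 3). Lift 4: 1024. −1: 1023.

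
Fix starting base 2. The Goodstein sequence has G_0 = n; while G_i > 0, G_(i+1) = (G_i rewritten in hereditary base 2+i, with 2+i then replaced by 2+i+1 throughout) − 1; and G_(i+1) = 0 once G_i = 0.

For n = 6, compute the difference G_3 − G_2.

2868

base 2: 6 = 2^2 + 2; at 3: 3^3 + 3 = 30; next = 29
base 3: 29 = 3^3 + 2; at 4: 4^4 + 2 = 258; next = 257
base 4: 257 = 4^4 + 1; at 5: 5^5 + 1 = 3126; next = 3125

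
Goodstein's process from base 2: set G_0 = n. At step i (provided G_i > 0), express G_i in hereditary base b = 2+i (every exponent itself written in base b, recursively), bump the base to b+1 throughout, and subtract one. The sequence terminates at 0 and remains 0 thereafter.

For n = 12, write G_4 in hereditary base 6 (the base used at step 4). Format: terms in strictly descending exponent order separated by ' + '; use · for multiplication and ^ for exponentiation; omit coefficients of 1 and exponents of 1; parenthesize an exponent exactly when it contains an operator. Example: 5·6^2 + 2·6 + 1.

[0] 12 ≡ 2^(2 + 1) + 2^2 (base 2). Lift 3: 108. −1: 107.
[1] 107 ≡ 3^(3 + 1) + 2·3^2 + 2·3 + 2 (base 3). Lift 4: 1066. −1: 1065.
[2] 1065 ≡ 4^(4 + 1) + 2·4^2 + 2·4 + 1 (base 4). Lift 5: 15686. −1: 15685.
[3] 15685 ≡ 5^(5 + 1) + 2·5^2 + 2·5 (base 5). Lift 6: 280020. −1: 280019.

6^(6 + 1) + 2·6^2 + 6 + 5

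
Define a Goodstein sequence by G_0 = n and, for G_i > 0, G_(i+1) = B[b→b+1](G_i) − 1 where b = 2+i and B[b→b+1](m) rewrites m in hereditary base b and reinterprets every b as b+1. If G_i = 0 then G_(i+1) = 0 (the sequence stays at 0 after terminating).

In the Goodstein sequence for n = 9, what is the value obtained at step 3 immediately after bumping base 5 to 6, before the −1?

(0) 9|_2 = 2^(2 + 1) + 1 ↦ 3^(3 + 1) + 1|_3 = 82 ⇒ 81
(1) 81|_3 = 3^(3 + 1) ↦ 4^(4 + 1)|_4 = 1024 ⇒ 1023
(2) 1023|_4 = 3·4^4 + 3·4^3 + 3·4^2 + 3·4 + 3 ↦ 3·5^5 + 3·5^3 + 3·5^2 + 3·5 + 3|_5 = 9843 ⇒ 9842

140744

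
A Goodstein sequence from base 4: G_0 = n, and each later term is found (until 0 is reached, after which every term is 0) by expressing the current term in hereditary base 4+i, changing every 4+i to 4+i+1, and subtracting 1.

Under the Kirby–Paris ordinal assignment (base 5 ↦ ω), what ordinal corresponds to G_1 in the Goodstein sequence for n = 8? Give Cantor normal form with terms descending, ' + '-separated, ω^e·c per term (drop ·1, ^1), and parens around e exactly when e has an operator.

G_0=8  [base 4] 2·4  →[4↦5]→  2·5 = 10  −1 ⇒ G_1=9
G_1=9  [base 5] 5 + 4  →[5↦6]→  6 + 4 = 10  −1 ⇒ G_2=9

ω + 4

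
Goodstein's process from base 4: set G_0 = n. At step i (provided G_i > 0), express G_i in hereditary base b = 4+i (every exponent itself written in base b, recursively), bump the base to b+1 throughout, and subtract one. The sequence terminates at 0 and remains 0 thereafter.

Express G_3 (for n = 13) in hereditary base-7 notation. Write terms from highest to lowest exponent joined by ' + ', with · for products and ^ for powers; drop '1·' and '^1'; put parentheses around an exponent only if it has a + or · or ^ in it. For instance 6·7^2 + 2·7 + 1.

i=0: 13 = 3·4 + 1 (b=4); 4→5: 3·5 + 1 = 16; 16−1 = 15
i=1: 15 = 3·5 (b=5); 5→6: 3·6 = 18; 18−1 = 17
i=2: 17 = 2·6 + 5 (b=6); 6→7: 2·7 + 5 = 19; 19−1 = 18
i=3: 18 = 2·7 + 4 (b=7); 7→8: 2·8 + 4 = 20; 20−1 = 19

2·7 + 4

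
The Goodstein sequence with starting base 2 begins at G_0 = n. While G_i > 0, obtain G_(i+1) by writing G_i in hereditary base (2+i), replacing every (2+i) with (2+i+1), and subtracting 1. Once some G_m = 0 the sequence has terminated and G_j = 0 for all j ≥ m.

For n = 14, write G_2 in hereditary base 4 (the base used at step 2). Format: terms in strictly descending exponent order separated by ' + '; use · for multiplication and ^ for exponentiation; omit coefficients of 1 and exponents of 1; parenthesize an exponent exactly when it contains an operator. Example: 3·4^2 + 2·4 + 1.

4^(4 + 1) + 4^4 + 1

G_0=14  [base 2] 2^(2 + 1) + 2^2 + 2  →[2↦3]→  3^(3 + 1) + 3^3 + 3 = 111  −1 ⇒ G_1=110
G_1=110  [base 3] 3^(3 + 1) + 3^3 + 2  →[3↦4]→  4^(4 + 1) + 4^4 + 2 = 1282  −1 ⇒ G_2=1281
G_2=1281  [base 4] 4^(4 + 1) + 4^4 + 1  →[4↦5]→  5^(5 + 1) + 5^5 + 1 = 18751  −1 ⇒ G_3=18750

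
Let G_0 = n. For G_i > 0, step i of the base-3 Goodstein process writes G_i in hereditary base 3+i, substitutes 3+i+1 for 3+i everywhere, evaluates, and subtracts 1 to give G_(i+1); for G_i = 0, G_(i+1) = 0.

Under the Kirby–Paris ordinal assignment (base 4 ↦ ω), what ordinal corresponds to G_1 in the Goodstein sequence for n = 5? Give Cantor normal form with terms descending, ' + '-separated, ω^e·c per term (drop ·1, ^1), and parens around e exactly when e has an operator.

ω + 1

G_0=5  [base 3] 3 + 2  →[3↦4]→  4 + 2 = 6  −1 ⇒ G_1=5
G_1=5  [base 4] 4 + 1  →[4↦5]→  5 + 1 = 6  −1 ⇒ G_2=5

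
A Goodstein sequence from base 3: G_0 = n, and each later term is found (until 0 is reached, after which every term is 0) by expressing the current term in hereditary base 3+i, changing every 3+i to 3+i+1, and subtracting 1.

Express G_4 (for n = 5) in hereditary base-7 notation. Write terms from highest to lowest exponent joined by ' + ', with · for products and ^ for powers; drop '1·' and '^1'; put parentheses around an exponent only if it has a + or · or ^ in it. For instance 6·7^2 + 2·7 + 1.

4

G_0=5  [base 3] 3 + 2  →[3↦4]→  4 + 2 = 6  −1 ⇒ G_1=5
G_1=5  [base 4] 4 + 1  →[4↦5]→  5 + 1 = 6  −1 ⇒ G_2=5
G_2=5  [base 5] 5  →[5↦6]→  6 = 6  −1 ⇒ G_3=5
G_3=5  [base 6] 5  →[6↦7]→  5 = 5  −1 ⇒ G_4=4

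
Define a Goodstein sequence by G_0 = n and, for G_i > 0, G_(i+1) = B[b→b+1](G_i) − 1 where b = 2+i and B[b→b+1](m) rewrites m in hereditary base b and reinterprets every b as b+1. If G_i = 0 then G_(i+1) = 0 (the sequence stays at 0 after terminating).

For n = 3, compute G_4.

1

3 —HB2→ 2 + 1 —bump→ 3 + 1 = 4 —(−1)→ 3
3 —HB3→ 3 —bump→ 4 = 4 —(−1)→ 3
3 —HB4→ 3 —bump→ 3 = 3 —(−1)→ 2
2 —HB5→ 2 —bump→ 2 = 2 —(−1)→ 1
1 —HB6→ 1 —bump→ 1 = 1 —(−1)→ 0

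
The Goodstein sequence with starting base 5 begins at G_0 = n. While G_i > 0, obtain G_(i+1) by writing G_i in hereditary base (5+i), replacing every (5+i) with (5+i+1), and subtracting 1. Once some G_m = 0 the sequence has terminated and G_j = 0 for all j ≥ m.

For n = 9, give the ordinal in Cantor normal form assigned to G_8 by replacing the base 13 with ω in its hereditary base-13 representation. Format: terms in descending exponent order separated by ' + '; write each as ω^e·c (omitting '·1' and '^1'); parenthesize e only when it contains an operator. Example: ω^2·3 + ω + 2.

6

i=0: 9 = 5 + 4 (b=5); 5→6: 6 + 4 = 10; 10−1 = 9
i=1: 9 = 6 + 3 (b=6); 6→7: 7 + 3 = 10; 10−1 = 9
i=2: 9 = 7 + 2 (b=7); 7→8: 8 + 2 = 10; 10−1 = 9
i=3: 9 = 8 + 1 (b=8); 8→9: 9 + 1 = 10; 10−1 = 9
i=4: 9 = 9 (b=9); 9→10: 10 = 10; 10−1 = 9
i=5: 9 = 9 (b=10); 10→11: 9 = 9; 9−1 = 8
i=6: 8 = 8 (b=11); 11→12: 8 = 8; 8−1 = 7
i=7: 7 = 7 (b=12); 12→13: 7 = 7; 7−1 = 6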